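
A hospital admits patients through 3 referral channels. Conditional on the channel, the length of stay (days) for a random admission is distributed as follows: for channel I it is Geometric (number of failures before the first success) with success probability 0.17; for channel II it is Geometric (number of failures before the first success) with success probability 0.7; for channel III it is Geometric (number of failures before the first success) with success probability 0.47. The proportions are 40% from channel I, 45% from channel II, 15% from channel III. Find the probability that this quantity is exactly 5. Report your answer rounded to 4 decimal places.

0.0305

Conditional on each channel, P(X = 5): I: 0.0669637; II: 0.001701; III: 0.0196552.
By total probability, P(X = 5) = 0.4·0.0669637 + 0.45·0.001701 + 0.15·0.0196552 = 0.0304992.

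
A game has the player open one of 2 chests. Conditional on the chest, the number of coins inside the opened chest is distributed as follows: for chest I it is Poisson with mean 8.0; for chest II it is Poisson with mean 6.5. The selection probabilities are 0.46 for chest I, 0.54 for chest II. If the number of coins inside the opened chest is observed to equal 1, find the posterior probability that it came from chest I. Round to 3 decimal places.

Likelihoods P(X=1 | ·): I: 0.0026837; II: 0.00977235.
Posterior ∝ prior × likelihood. Numerator for I: 0.46·0.0026837 = 0.0012345.
Normalizing constant: 0.46·0.0026837 + 0.54·0.00977235 = 0.00651157.
P(I | observation) = 0.0012345 / 0.00651157 = 0.189586.

0.190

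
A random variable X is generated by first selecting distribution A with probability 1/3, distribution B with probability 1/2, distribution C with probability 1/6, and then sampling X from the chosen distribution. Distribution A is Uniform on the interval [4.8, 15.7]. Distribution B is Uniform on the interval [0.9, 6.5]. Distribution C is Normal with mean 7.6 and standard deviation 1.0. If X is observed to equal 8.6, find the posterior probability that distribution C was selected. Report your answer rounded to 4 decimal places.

0.5687

Likelihoods f(8.6 | ·): A: 0.0917431; B: 0; C: 0.241971.
Posterior ∝ prior × likelihood. Numerator for C: 0.166667·0.241971 = 0.0403285.
Normalizing constant: 0.333333·0.0917431 + 0.5·0 + 0.166667·0.241971 = 0.0709095.
P(C | observation) = 0.0403285 / 0.0709095 = 0.568731.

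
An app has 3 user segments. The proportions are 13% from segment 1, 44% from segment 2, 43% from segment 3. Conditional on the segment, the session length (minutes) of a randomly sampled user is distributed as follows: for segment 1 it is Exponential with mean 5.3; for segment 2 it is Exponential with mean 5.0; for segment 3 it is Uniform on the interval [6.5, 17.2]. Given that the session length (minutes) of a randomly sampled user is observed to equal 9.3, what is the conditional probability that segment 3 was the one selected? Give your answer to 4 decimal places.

Likelihoods f(9.3 | ·): 1: 0.0326332; 2: 0.0311345; 3: 0.0934579.
Posterior ∝ prior × likelihood. Numerator for 3: 0.43·0.0934579 = 0.0401869.
Normalizing constant: 0.13·0.0326332 + 0.44·0.0311345 + 0.43·0.0934579 = 0.0581284.
P(3 | observation) = 0.0401869 / 0.0581284 = 0.691347.

0.6913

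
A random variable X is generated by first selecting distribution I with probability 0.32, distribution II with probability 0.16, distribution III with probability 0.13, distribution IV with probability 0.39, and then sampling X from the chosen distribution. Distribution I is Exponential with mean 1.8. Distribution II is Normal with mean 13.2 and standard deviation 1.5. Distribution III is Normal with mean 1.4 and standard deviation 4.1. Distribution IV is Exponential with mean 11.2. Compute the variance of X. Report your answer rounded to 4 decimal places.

78.2067

Per component, I: μ=1.8, E[X²]=6.48; II: μ=13.2, E[X²]=176.49; III: μ=1.4, E[X²]=18.77; IV: μ=11.2, E[X²]=250.88.
E[X] = 0.32·1.8 + 0.16·13.2 + 0.13·1.4 + 0.39·11.2 = 7.238.
E[X²] = 0.32·6.48 + 0.16·176.49 + 0.13·18.77 + 0.39·250.88 = 130.595.
Var(X) = E[X²] − (E[X])² = 130.595 − 52.3886 = 78.2067.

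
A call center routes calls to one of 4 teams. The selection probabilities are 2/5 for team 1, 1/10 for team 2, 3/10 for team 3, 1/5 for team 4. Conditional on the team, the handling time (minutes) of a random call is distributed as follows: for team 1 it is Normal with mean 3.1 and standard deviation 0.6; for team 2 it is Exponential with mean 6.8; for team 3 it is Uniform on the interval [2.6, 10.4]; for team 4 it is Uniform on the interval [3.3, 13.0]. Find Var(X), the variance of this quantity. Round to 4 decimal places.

12.0347

Per component, 1: μ=3.1, E[X²]=9.97; 2: μ=6.8, E[X²]=92.48; 3: μ=6.5, E[X²]=47.32; 4: μ=8.15, E[X²]=74.2633.
E[X] = 0.4·3.1 + 0.1·6.8 + 0.3·6.5 + 0.2·8.15 = 5.5.
E[X²] = 0.4·9.97 + 0.1·92.48 + 0.3·47.32 + 0.2·74.2633 = 42.2847.
Var(X) = E[X²] − (E[X])² = 42.2847 − 30.25 = 12.0347.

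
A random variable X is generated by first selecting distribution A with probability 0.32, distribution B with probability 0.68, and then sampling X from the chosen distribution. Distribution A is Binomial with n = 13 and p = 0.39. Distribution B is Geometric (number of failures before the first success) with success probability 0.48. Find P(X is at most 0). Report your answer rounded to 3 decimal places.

0.327

Conditional on each component, P(X ≤ 0): A: 0.00161915; B: 0.48.
By total probability, P(X ≤ 0) = 0.32·0.00161915 + 0.68·0.48 = 0.326918.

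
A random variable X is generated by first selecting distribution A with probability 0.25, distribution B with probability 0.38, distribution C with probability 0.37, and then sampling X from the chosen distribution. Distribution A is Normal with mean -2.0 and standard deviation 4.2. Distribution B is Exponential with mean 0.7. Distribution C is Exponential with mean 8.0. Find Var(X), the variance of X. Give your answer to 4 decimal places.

45.7113

Per component, A: μ=-2, E[X²]=21.64; B: μ=0.7, E[X²]=0.98; C: μ=8, E[X²]=128.
E[X] = 0.25·-2 + 0.38·0.7 + 0.37·8 = 2.726.
E[X²] = 0.25·21.64 + 0.38·0.98 + 0.37·128 = 53.1424.
Var(X) = E[X²] − (E[X])² = 53.1424 − 7.43108 = 45.7113.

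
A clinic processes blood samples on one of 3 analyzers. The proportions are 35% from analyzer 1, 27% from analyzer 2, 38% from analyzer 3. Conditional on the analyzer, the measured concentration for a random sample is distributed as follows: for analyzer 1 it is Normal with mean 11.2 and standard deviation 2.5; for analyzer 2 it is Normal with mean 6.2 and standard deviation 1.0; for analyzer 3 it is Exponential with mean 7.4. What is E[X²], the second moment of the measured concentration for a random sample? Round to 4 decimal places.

For each component E[X²] = Var + (mean)², giving 1: 131.69; 2: 39.44; 3: 109.52.
Overall E[X²] = 0.35·131.69 + 0.27·39.44 + 0.38·109.52 = 98.3579.

98.3579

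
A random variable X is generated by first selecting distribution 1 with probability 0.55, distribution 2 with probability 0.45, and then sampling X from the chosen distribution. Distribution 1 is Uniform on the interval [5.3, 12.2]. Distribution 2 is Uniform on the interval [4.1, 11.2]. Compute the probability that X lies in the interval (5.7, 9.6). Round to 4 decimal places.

Conditional on each component, P(5.7 < X < 9.6): 1: 0.565217; 2: 0.549296.
By total probability, P(5.7 < X < 9.6) = 0.55·0.565217 + 0.45·0.549296 = 0.558053.

0.5581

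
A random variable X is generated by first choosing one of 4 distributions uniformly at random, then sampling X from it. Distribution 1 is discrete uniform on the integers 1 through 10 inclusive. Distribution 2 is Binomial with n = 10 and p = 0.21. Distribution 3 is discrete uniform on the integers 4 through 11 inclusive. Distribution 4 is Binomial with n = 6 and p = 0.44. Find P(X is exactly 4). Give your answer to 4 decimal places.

0.1251

Conditional on each component, P(X = 4): 1: 0.1; 2: 0.0992794; 3: 0.125; 4: 0.17631.
By total probability, P(X = 4) = 0.25·0.1 + 0.25·0.0992794 + 0.25·0.125 + 0.25·0.17631 = 0.125147.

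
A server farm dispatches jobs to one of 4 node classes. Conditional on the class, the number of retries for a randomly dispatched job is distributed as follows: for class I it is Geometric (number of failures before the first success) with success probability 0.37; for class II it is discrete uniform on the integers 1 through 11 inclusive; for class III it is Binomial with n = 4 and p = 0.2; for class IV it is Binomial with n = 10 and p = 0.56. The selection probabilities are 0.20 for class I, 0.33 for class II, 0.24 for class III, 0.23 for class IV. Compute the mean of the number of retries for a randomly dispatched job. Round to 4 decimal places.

Component means — I: 1.7027; II: 6; III: 0.8; IV: 5.6.
E[X] = 0.2·1.7027 + 0.33·6 + 0.24·0.8 + 0.23·5.6 = 3.80054.

3.8005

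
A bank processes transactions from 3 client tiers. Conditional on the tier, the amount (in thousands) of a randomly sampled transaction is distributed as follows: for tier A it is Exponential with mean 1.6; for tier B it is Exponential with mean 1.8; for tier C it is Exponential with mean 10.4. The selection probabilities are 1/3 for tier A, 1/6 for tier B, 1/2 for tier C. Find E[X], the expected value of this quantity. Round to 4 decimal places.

6.0333

Component means — A: 1.6; B: 1.8; C: 10.4.
E[X] = 0.333333·1.6 + 0.166667·1.8 + 0.5·10.4 = 6.03333.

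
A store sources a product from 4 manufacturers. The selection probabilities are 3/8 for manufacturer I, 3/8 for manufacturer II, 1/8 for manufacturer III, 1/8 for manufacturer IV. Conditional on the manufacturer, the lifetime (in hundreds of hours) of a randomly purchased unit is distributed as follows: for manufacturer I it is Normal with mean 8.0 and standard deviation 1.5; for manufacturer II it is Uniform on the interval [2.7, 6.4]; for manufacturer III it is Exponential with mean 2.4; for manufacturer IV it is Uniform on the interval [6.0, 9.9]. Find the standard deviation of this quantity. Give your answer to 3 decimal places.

Per component, I: μ=8, E[X²]=66.25; II: μ=4.55, E[X²]=21.8433; III: μ=2.4, E[X²]=11.52; IV: μ=7.95, E[X²]=64.47.
E[X] = 0.375·8 + 0.375·4.55 + 0.125·2.4 + 0.125·7.95 = 6.
E[X²] = 0.375·66.25 + 0.375·21.8433 + 0.125·11.52 + 0.125·64.47 = 42.5338.
Var(X) = E[X²] − (E[X])² = 42.5338 − 36 = 6.53375.
SD(X) = √6.53375 = 2.55612.

2.556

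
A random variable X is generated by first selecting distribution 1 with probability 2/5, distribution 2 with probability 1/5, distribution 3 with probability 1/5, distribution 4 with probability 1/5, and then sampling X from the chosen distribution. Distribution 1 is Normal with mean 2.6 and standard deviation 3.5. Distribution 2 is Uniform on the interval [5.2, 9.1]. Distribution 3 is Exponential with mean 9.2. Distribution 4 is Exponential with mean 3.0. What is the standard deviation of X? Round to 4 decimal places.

5.6062

Per component, 1: μ=2.6, E[X²]=19.01; 2: μ=7.15, E[X²]=52.39; 3: μ=9.2, E[X²]=169.28; 4: μ=3, E[X²]=18.
E[X] = 0.4·2.6 + 0.2·7.15 + 0.2·9.2 + 0.2·3 = 4.91.
E[X²] = 0.4·19.01 + 0.2·52.39 + 0.2·169.28 + 0.2·18 = 55.538.
Var(X) = E[X²] − (E[X])² = 55.538 − 24.1081 = 31.4299.
SD(X) = √31.4299 = 5.60624.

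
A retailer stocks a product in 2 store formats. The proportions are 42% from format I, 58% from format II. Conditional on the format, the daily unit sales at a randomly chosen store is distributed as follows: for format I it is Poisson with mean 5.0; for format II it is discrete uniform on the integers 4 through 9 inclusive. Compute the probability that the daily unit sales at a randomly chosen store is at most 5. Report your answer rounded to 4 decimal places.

Conditional on each format, P(X ≤ 5): I: 0.615961; II: 0.333333.
By total probability, P(X ≤ 5) = 0.42·0.615961 + 0.58·0.333333 = 0.452037.

0.4520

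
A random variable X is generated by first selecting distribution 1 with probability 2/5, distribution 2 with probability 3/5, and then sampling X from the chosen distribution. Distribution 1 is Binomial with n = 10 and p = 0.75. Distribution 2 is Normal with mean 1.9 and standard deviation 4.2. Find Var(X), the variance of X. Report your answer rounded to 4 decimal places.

Per component, 1: μ=7.5, E[X²]=58.125; 2: μ=1.9, E[X²]=21.25.
E[X] = 0.4·7.5 + 0.6·1.9 = 4.14.
E[X²] = 0.4·58.125 + 0.6·21.25 = 36.
Var(X) = E[X²] − (E[X])² = 36 − 17.1396 = 18.8604.

18.8604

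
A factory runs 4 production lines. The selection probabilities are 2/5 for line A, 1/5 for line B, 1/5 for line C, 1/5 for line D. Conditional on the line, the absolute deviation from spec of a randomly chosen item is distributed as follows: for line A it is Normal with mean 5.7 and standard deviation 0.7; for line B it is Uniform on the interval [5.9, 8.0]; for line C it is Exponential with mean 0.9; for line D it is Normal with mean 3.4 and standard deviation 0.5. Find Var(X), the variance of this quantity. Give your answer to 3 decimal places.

Per component, A: μ=5.7, E[X²]=32.98; B: μ=6.95, E[X²]=48.67; C: μ=0.9, E[X²]=1.62; D: μ=3.4, E[X²]=11.81.
E[X] = 0.4·5.7 + 0.2·6.95 + 0.2·0.9 + 0.2·3.4 = 4.53.
E[X²] = 0.4·32.98 + 0.2·48.67 + 0.2·1.62 + 0.2·11.81 = 25.612.
Var(X) = E[X²] − (E[X])² = 25.612 − 20.5209 = 5.0911.

5.091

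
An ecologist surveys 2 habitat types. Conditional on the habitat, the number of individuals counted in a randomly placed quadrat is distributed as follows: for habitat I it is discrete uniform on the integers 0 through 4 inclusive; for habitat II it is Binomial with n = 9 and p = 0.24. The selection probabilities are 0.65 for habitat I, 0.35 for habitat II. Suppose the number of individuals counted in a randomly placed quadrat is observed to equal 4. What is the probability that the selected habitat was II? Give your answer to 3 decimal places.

0.222

Likelihoods P(X=4 | ·): I: 0.2; II: 0.105995.
Posterior ∝ prior × likelihood. Numerator for II: 0.35·0.105995 = 0.0370981.
Normalizing constant: 0.65·0.2 + 0.35·0.105995 = 0.167098.
P(II | observation) = 0.0370981 / 0.167098 = 0.222014.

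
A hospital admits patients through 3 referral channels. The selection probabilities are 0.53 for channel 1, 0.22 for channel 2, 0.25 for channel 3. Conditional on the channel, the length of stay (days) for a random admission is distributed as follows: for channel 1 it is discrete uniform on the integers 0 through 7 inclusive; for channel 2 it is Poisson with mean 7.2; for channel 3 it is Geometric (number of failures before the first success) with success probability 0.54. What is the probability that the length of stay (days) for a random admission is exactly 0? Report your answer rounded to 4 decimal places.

0.2014

Conditional on each channel, P(X = 0): 1: 0.125; 2: 0.000746586; 3: 0.54.
By total probability, P(X = 0) = 0.53·0.125 + 0.22·0.000746586 + 0.25·0.54 = 0.201414.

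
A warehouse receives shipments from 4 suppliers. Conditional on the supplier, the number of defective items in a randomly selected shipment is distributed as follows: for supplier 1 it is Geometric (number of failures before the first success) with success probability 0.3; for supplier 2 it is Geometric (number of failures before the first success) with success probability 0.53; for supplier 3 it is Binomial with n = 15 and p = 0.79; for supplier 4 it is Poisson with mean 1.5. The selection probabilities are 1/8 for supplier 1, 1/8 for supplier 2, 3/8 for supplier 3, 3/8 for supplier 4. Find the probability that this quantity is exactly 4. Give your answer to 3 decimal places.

Conditional on each supplier, P(X = 4): 1: 0.07203; 2: 0.0258623; 3: 1.86232e-05; 4: 0.0470665.
By total probability, P(X = 4) = 0.125·0.07203 + 0.125·0.0258623 + 0.375·1.86232e-05 + 0.375·0.0470665 = 0.0298935.

0.030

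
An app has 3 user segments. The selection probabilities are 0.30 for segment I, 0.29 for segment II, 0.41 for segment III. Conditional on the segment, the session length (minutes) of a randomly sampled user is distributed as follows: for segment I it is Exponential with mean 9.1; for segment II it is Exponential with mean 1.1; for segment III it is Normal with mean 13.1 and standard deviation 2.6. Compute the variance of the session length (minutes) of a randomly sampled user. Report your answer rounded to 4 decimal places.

Per component, I: μ=9.1, E[X²]=165.62; II: μ=1.1, E[X²]=2.42; III: μ=13.1, E[X²]=178.37.
E[X] = 0.3·9.1 + 0.29·1.1 + 0.41·13.1 = 8.42.
E[X²] = 0.3·165.62 + 0.29·2.42 + 0.41·178.37 = 123.519.
Var(X) = E[X²] − (E[X])² = 123.519 − 70.8964 = 52.6231.

52.6231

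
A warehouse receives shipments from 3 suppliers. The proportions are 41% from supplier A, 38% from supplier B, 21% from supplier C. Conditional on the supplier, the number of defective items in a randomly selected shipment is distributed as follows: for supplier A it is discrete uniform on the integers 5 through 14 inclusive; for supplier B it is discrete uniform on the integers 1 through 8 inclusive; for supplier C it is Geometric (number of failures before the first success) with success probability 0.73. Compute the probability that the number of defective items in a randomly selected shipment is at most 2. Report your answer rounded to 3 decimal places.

0.301

Conditional on each supplier, P(X ≤ 2): A: 0; B: 0.25; C: 0.980317.
By total probability, P(X ≤ 2) = 0.41·0 + 0.38·0.25 + 0.21·0.980317 = 0.300867.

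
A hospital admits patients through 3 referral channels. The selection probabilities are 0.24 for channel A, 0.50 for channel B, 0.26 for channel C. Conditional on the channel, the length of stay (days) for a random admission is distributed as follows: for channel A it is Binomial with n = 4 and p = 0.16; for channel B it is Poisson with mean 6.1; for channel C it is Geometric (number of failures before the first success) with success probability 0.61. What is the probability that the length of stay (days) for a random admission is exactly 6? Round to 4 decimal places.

0.0808

Conditional on each channel, P(X = 6): A: 0; B: 0.160491; C: 0.00214643.
By total probability, P(X = 6) = 0.24·0 + 0.5·0.160491 + 0.26·0.00214643 = 0.0808035.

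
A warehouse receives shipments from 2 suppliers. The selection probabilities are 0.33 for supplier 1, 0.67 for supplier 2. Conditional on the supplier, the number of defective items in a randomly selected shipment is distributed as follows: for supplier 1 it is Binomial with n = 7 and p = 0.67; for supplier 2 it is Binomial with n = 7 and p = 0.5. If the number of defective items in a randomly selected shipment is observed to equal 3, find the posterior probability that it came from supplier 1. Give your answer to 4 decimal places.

Likelihoods P(X=3 | ·): 1: 0.124838; 2: 0.273438.
Posterior ∝ prior × likelihood. Numerator for 1: 0.33·0.124838 = 0.0411967.
Normalizing constant: 0.33·0.124838 + 0.67·0.273438 = 0.2244.
P(1 | observation) = 0.0411967 / 0.2244 = 0.183586.

0.1836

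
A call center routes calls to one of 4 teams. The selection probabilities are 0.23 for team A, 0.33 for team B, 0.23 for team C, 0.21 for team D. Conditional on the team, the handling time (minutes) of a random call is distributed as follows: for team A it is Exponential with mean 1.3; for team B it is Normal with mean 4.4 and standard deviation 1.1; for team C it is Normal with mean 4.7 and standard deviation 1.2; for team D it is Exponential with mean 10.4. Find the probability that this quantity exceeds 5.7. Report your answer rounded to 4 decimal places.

Conditional on each team, P(X > 5.7): A: 0.0124677; B: 0.118639; C: 0.202328; D: 0.57806.
By total probability, P(X > 5.7) = 0.23·0.0124677 + 0.33·0.118639 + 0.23·0.202328 + 0.21·0.57806 = 0.209947.

0.2099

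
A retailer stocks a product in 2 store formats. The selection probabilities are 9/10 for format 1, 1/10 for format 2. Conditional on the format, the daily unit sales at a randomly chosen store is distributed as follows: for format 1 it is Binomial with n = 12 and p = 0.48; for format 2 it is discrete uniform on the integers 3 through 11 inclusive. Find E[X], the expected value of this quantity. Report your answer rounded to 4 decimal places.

5.8840

Component means — 1: 5.76; 2: 7.
E[X] = 0.9·5.76 + 0.1·7 = 5.884.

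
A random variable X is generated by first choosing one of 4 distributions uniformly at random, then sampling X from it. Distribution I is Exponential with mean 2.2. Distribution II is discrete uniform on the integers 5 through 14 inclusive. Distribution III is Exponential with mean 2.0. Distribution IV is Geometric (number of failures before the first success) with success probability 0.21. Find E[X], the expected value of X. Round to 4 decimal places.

Component means — I: 2.2; II: 9.5; III: 2; IV: 3.7619.
E[X] = 0.25·2.2 + 0.25·9.5 + 0.25·2 + 0.25·3.7619 = 4.36548.

4.3655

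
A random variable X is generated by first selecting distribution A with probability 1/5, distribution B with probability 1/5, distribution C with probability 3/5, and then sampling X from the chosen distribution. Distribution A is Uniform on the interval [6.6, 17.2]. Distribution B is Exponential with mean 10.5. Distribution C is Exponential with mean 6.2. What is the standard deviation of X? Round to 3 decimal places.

7.293

Per component, A: μ=11.9, E[X²]=150.973; B: μ=10.5, E[X²]=220.5; C: μ=6.2, E[X²]=76.88.
E[X] = 0.2·11.9 + 0.2·10.5 + 0.6·6.2 = 8.2.
E[X²] = 0.2·150.973 + 0.2·220.5 + 0.6·76.88 = 120.423.
Var(X) = E[X²] − (E[X])² = 120.423 − 67.24 = 53.1827.
SD(X) = √53.1827 = 7.29264.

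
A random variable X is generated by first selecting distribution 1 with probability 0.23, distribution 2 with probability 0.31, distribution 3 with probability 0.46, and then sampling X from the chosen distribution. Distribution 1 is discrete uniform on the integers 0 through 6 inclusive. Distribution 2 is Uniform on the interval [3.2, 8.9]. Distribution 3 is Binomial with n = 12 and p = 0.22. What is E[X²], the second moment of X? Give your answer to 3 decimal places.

For each component E[X²] = Var + (mean)², giving 1: 13; 2: 39.31; 3: 9.0288.
Overall E[X²] = 0.23·13 + 0.31·39.31 + 0.46·9.0288 = 19.3293.

19.329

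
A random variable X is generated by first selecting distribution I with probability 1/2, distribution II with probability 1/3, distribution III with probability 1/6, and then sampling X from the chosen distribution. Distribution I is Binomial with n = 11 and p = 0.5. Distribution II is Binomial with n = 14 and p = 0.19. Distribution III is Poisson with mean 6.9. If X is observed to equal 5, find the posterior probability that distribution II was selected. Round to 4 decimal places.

Likelihoods P(X=5 | ·): I: 0.225586; II: 0.0744042; III: 0.131351.
Posterior ∝ prior × likelihood. Numerator for II: 0.333333·0.0744042 = 0.0248014.
Normalizing constant: 0.5·0.225586 + 0.333333·0.0744042 + 0.166667·0.131351 = 0.159486.
P(II | observation) = 0.0248014 / 0.159486 = 0.155508.

0.1555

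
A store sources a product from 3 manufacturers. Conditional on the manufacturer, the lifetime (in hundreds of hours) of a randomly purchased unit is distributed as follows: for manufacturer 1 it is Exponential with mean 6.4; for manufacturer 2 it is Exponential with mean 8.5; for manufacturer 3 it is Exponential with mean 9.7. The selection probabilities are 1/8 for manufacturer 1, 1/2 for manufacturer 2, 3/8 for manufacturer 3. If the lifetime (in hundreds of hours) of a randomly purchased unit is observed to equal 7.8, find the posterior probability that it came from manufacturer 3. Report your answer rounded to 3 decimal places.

0.371

Likelihoods f(7.8 | ·): 1: 0.0461874; 2: 0.046995; 3: 0.0461319.
Posterior ∝ prior × likelihood. Numerator for 3: 0.375·0.0461319 = 0.0172995.
Normalizing constant: 0.125·0.0461874 + 0.5·0.046995 + 0.375·0.0461319 = 0.0465704.
P(3 | observation) = 0.0172995 / 0.0465704 = 0.371469.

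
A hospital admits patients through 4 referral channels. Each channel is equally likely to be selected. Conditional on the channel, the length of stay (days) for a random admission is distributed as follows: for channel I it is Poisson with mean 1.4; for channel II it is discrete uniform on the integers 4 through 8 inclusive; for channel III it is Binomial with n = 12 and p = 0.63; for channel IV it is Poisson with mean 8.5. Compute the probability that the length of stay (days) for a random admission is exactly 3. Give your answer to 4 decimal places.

Conditional on each channel, P(X = 3): I: 0.112777; II: 0; III: 0.00714924; IV: 0.0208258.
By total probability, P(X = 3) = 0.25·0.112777 + 0.25·0 + 0.25·0.00714924 + 0.25·0.0208258 = 0.035188.

0.0352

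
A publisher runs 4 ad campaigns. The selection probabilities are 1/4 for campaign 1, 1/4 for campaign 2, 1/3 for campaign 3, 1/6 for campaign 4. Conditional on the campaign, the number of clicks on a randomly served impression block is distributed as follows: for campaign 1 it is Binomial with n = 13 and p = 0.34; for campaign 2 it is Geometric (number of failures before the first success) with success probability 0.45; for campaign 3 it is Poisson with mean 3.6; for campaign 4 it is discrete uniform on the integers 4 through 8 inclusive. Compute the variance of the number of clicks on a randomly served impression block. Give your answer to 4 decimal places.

5.4831

Per component, 1: μ=4.42, E[X²]=22.4536; 2: μ=1.22222, E[X²]=4.20988; 3: μ=3.6, E[X²]=16.56; 4: μ=6, E[X²]=38.
E[X] = 0.25·4.42 + 0.25·1.22222 + 0.333333·3.6 + 0.166667·6 = 3.61056.
E[X²] = 0.25·22.4536 + 0.25·4.20988 + 0.333333·16.56 + 0.166667·38 = 18.5192.
Var(X) = E[X²] − (E[X])² = 18.5192 − 13.0361 = 5.48309.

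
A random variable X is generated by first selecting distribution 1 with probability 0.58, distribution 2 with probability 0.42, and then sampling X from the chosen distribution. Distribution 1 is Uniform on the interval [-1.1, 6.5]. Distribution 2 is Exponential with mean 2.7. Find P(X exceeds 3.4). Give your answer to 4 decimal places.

Conditional on each component, P(X > 3.4): 1: 0.407895; 2: 0.283864.
By total probability, P(X > 3.4) = 0.58·0.407895 + 0.42·0.283864 = 0.355802.

0.3558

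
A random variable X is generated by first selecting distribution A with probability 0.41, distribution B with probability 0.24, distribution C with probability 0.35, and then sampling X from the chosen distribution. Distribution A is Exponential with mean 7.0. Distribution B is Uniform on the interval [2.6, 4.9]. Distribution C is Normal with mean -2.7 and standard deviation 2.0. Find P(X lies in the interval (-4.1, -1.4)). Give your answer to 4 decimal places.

Conditional on each component, P(-4.1 < X < -1.4): A: 0; B: 0; C: 0.50019.
By total probability, P(-4.1 < X < -1.4) = 0.41·0 + 0.24·0 + 0.35·0.50019 = 0.175067.

0.1751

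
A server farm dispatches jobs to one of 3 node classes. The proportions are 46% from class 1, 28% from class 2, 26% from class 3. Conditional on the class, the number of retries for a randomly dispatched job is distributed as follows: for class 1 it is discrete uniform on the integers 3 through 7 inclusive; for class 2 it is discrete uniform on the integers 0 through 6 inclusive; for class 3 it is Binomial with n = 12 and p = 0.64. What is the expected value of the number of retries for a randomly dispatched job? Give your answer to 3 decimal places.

Component means — 1: 5; 2: 3; 3: 7.68.
E[X] = 0.46·5 + 0.28·3 + 0.26·7.68 = 5.1368.

5.137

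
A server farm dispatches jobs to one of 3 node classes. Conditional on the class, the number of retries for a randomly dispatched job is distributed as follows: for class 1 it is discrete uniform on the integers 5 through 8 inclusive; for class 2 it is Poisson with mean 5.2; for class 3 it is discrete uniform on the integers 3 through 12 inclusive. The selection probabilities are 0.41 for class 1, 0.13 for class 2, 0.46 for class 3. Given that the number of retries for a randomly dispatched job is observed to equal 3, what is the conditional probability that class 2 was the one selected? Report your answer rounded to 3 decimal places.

Likelihoods P(X=3 | ·): 1: 0; 2: 0.129279; 3: 0.1.
Posterior ∝ prior × likelihood. Numerator for 2: 0.13·0.129279 = 0.0168063.
Normalizing constant: 0.41·0 + 0.13·0.129279 + 0.46·0.1 = 0.0628063.
P(2 | observation) = 0.0168063 / 0.0628063 = 0.267589.

0.268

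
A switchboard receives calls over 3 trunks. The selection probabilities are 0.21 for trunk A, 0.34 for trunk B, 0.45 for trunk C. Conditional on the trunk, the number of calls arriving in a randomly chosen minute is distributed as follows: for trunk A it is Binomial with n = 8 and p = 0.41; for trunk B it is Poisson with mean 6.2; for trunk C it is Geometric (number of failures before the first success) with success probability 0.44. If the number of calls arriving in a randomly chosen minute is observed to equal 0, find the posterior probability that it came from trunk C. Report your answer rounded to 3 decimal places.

0.981

Likelihoods P(X=0 | ·): A: 0.014683; B: 0.00202943; C: 0.44.
Posterior ∝ prior × likelihood. Numerator for C: 0.45·0.44 = 0.198.
Normalizing constant: 0.21·0.014683 + 0.34·0.00202943 + 0.45·0.44 = 0.201773.
P(C | observation) = 0.198 / 0.201773 = 0.981299.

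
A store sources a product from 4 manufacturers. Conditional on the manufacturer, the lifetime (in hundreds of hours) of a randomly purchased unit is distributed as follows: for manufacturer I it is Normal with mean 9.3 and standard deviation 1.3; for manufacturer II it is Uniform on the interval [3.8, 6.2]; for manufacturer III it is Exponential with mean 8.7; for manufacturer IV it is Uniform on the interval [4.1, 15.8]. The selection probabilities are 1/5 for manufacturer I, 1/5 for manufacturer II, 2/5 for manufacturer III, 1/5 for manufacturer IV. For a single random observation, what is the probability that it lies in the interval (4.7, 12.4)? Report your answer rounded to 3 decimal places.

Conditional on each manufacturer, P(4.7 < X < 12.4): I: 0.99125; II: 0.625; III: 0.342175; IV: 0.65812.
By total probability, P(4.7 < X < 12.4) = 0.2·0.99125 + 0.2·0.625 + 0.4·0.342175 + 0.2·0.65812 = 0.591744.

0.592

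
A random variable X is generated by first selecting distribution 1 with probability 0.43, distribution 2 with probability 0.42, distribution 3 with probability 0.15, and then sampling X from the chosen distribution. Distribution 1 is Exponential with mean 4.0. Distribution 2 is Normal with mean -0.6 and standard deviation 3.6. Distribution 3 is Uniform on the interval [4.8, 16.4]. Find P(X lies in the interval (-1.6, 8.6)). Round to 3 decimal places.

Conditional on each component, P(-1.6 < X < 8.6): 1: 0.883516; 2: 0.604108; 3: 0.327586.
By total probability, P(-1.6 < X < 8.6) = 0.43·0.883516 + 0.42·0.604108 + 0.15·0.327586 = 0.682775.

0.683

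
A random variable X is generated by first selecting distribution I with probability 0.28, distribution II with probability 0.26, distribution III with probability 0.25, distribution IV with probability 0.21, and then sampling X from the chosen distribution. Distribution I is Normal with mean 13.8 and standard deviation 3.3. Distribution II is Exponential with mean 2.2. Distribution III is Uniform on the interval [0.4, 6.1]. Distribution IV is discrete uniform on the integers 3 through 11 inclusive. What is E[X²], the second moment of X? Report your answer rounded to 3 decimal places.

For each component E[X²] = Var + (mean)², giving I: 201.33; II: 9.68; III: 13.27; IV: 55.6667.
Overall E[X²] = 0.28·201.33 + 0.26·9.68 + 0.25·13.27 + 0.21·55.6667 = 73.8967.

73.897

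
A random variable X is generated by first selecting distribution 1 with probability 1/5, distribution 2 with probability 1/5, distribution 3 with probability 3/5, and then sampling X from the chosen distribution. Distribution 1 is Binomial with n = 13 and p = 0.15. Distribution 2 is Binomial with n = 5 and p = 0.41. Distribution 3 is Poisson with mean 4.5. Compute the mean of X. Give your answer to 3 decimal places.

Component means — 1: 1.95; 2: 2.05; 3: 4.5.
E[X] = 0.2·1.95 + 0.2·2.05 + 0.6·4.5 = 3.5.

3.500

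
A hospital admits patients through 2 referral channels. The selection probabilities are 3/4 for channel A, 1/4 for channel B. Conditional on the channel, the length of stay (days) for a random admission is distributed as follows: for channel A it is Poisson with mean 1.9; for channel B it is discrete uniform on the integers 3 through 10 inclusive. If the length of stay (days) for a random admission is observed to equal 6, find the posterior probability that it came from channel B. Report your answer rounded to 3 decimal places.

Likelihoods P(X=6 | ·): A: 0.00977304; B: 0.125.
Posterior ∝ prior × likelihood. Numerator for B: 0.25·0.125 = 0.03125.
Normalizing constant: 0.75·0.00977304 + 0.25·0.125 = 0.0385798.
P(B | observation) = 0.03125 / 0.0385798 = 0.81001.

0.810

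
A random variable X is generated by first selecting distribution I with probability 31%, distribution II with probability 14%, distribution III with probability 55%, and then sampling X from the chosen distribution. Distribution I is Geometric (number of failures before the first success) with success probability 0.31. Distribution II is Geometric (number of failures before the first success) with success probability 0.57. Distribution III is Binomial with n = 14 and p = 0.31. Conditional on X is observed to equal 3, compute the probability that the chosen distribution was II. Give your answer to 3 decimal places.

0.046

Likelihoods P(X=3 | ·): I: 0.101838; II: 0.045319; III: 0.183032.
Posterior ∝ prior × likelihood. Numerator for II: 0.14·0.045319 = 0.00634466.
Normalizing constant: 0.31·0.101838 + 0.14·0.045319 + 0.55·0.183032 = 0.138582.
P(II | observation) = 0.00634466 / 0.138582 = 0.0457828.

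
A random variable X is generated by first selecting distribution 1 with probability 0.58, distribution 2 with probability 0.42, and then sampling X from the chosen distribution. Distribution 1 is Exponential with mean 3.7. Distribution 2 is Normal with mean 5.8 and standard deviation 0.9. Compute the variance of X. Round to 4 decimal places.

9.3547

Per component, 1: μ=3.7, E[X²]=27.38; 2: μ=5.8, E[X²]=34.45.
E[X] = 0.58·3.7 + 0.42·5.8 = 4.582.
E[X²] = 0.58·27.38 + 0.42·34.45 = 30.3494.
Var(X) = E[X²] − (E[X])² = 30.3494 − 20.9947 = 9.35468.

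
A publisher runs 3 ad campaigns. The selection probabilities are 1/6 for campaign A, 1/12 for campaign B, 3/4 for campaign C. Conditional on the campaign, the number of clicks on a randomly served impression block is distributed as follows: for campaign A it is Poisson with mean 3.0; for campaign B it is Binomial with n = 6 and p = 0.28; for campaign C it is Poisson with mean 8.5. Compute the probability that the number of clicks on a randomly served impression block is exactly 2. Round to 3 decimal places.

0.069

Conditional on each campaign, P(X = 2): A: 0.224042; B: 0.316037; C: 0.00735029.
By total probability, P(X = 2) = 0.166667·0.224042 + 0.0833333·0.316037 + 0.75·0.00735029 = 0.0691894.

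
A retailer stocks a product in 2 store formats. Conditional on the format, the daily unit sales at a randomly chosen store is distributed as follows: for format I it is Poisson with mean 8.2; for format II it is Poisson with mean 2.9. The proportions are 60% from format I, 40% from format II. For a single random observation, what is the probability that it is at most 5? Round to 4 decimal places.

Conditional on each format, P(X ≤ 5): I: 0.173594; II: 0.925826.
By total probability, P(X ≤ 5) = 0.6·0.173594 + 0.4·0.925826 = 0.474487.

0.4745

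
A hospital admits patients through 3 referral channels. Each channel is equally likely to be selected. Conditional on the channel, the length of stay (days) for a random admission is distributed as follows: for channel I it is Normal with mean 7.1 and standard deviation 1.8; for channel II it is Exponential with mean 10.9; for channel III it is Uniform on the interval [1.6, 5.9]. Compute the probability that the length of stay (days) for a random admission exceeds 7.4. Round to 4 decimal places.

Conditional on each channel, P(X > 7.4): I: 0.433816; II: 0.507175; III: 0.
By total probability, P(X > 7.4) = 0.333333·0.433816 + 0.333333·0.507175 + 0.333333·0 = 0.313664.

0.3137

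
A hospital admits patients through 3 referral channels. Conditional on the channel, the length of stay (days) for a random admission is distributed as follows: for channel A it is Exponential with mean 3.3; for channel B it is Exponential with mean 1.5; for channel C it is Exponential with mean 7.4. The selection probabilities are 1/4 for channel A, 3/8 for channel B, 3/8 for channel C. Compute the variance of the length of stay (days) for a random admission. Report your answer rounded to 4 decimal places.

Per component, A: μ=3.3, E[X²]=21.78; B: μ=1.5, E[X²]=4.5; C: μ=7.4, E[X²]=109.52.
E[X] = 0.25·3.3 + 0.375·1.5 + 0.375·7.4 = 4.1625.
E[X²] = 0.25·21.78 + 0.375·4.5 + 0.375·109.52 = 48.2025.
Var(X) = E[X²] − (E[X])² = 48.2025 − 17.3264 = 30.8761.

30.8761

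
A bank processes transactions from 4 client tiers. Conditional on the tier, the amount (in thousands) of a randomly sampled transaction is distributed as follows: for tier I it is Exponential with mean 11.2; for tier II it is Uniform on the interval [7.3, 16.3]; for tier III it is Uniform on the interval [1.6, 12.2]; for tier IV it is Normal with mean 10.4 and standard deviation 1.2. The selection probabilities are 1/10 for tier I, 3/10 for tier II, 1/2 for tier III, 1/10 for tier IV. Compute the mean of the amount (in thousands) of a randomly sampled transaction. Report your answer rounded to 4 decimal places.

9.1500

Component means — I: 11.2; II: 11.8; III: 6.9; IV: 10.4.
E[X] = 0.1·11.2 + 0.3·11.8 + 0.5·6.9 + 0.1·10.4 = 9.15.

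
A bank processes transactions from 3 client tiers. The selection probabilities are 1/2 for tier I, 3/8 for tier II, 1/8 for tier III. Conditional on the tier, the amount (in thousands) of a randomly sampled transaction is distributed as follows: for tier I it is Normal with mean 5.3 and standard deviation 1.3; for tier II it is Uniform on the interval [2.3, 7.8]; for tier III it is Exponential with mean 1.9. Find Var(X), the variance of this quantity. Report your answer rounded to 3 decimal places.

Per component, I: μ=5.3, E[X²]=29.78; II: μ=5.05, E[X²]=28.0233; III: μ=1.9, E[X²]=7.22.
E[X] = 0.5·5.3 + 0.375·5.05 + 0.125·1.9 = 4.78125.
E[X²] = 0.5·29.78 + 0.375·28.0233 + 0.125·7.22 = 26.3012.
Var(X) = E[X²] − (E[X])² = 26.3012 − 22.8604 = 3.4409.

3.441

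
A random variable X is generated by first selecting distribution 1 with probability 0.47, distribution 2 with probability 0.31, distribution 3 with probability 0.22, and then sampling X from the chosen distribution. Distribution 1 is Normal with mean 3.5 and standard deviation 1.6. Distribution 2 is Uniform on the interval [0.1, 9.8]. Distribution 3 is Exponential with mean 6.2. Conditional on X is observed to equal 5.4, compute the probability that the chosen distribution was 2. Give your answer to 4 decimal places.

Likelihoods f(5.4 | ·): 1: 0.123191; 2: 0.103093; 3: 0.0675075.
Posterior ∝ prior × likelihood. Numerator for 2: 0.31·0.103093 = 0.0319588.
Normalizing constant: 0.47·0.123191 + 0.31·0.103093 + 0.22·0.0675075 = 0.10471.
P(2 | observation) = 0.0319588 / 0.10471 = 0.305212.

0.3052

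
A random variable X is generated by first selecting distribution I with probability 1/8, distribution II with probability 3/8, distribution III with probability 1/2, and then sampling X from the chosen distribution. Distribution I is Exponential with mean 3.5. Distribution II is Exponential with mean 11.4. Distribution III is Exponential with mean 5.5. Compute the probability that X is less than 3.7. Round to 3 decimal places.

0.430

Conditional on each component, P(X < 3.7): I: 0.652553; II: 0.277156; III: 0.489685.
By total probability, P(X < 3.7) = 0.125·0.652553 + 0.375·0.277156 + 0.5·0.489685 = 0.430345.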